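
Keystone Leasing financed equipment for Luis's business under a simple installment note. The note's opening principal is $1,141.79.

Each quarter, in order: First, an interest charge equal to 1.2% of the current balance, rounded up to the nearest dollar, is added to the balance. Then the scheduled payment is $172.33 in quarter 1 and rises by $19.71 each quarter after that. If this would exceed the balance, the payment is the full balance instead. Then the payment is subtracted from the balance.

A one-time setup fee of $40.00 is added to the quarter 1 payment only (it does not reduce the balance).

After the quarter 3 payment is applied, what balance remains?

Quarter 1: $1,141.79 +$14.00 interest = $1,155.79; pay $172.33 (+ $40.00 fee) → $983.46
Quarter 2: $983.46 +$12.00 interest = $995.46; pay $192.04 → $803.42
Quarter 3: $803.42 +$10.00 interest = $813.42; pay $211.75 → $601.67

$601.67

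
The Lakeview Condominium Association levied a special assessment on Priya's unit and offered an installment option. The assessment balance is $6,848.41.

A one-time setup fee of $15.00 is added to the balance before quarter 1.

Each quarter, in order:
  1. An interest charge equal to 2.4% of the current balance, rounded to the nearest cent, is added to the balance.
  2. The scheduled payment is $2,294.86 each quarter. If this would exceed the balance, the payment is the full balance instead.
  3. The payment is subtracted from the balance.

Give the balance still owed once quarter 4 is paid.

$0.00

Quarter 1: opening $6,863.41; interest $164.72 → $7,028.13; payment $2,294.86; balance $4,733.27
Quarter 2: opening $4,733.27; interest $113.60 → $4,846.87; payment $2,294.86; balance $2,552.01
Quarter 3: opening $2,552.01; interest $61.25 → $2,613.26; payment $2,294.86; balance $318.40
Quarter 4: opening $318.40; interest $7.64 → $326.04; payment $326.04; balance $0.00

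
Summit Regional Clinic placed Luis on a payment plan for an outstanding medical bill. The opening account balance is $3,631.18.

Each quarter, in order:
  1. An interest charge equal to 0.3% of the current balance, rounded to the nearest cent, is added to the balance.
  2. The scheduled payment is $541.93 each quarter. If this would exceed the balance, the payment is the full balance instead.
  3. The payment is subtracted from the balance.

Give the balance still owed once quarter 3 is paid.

$2,033.28

# | Opening | Interest | Payment | End bal
1 | $3,631.18 | $10.89 | $541.93 | $3,100.14
2 | $3,100.14 | $9.30 | $541.93 | $2,567.51
3 | $2,567.51 | $7.70 | $541.93 | $2,033.28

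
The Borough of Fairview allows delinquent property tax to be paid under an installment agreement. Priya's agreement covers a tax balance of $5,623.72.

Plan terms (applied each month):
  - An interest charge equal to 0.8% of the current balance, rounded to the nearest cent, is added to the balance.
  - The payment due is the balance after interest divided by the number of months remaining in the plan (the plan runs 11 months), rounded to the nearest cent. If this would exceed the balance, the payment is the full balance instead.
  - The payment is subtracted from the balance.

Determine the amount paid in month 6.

Month 1: $5,623.72 +$44.99 interest = $5,668.71; pay $515.34 → $5,153.37
Month 2: $5,153.37 +$41.23 interest = $5,194.60; pay $519.46 → $4,675.14
Month 3: $4,675.14 +$37.40 interest = $4,712.54; pay $523.62 → $4,188.92
Month 4: $4,188.92 +$33.51 interest = $4,222.43; pay $527.80 → $3,694.63
Month 5: $3,694.63 +$29.56 interest = $3,724.19; pay $532.03 → $3,192.16
Month 6: $3,192.16 +$25.54 interest = $3,217.70; pay $536.28 → $2,681.42

$536.28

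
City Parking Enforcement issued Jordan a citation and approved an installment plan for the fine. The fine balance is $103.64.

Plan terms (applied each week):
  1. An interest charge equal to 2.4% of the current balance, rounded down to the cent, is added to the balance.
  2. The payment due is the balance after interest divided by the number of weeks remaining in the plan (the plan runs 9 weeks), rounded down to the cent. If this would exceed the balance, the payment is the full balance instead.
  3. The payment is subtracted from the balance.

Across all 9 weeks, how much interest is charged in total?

$13.22

# | Opening | Interest | Payment | End bal
1 | $103.64 | $2.48 | $11.79 | $94.33
2 | $94.33 | $2.26 | $12.07 | $84.52
3 | $84.52 | $2.02 | $12.36 | $74.18
4 | $74.18 | $1.78 | $12.66 | $63.30
5 | $63.30 | $1.51 | $12.96 | $51.85
6 | $51.85 | $1.24 | $13.27 | $39.82
7 | $39.82 | $0.95 | $13.59 | $27.18
8 | $27.18 | $0.65 | $13.91 | $13.92
9 | $13.92 | $0.33 | $14.25 | $0.00
Total interest: $2.48 + $2.26 + $2.02 + $1.78 + $1.51 + $1.24 + $0.95 + $0.65 + $0.33 = $13.22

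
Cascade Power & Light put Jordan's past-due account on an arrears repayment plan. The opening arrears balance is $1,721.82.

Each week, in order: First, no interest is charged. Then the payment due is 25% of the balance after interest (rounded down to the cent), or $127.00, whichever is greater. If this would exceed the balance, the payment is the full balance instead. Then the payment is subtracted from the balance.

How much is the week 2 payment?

Week 1: opening $1,721.82; payment $430.45; balance $1,291.37
Week 2: opening $1,291.37; payment $322.84; balance $968.53

$322.84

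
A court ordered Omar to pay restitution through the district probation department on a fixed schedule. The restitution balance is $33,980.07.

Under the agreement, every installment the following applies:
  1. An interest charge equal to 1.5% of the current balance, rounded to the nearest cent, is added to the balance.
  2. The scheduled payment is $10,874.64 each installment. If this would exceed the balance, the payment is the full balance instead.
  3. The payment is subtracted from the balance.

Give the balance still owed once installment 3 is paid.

Installment 1: opening $33,980.07; interest $509.70 → $34,489.77; payment $10,874.64; balance $23,615.13
Installment 2: opening $23,615.13; interest $354.23 → $23,969.36; payment $10,874.64; balance $13,094.72
Installment 3: opening $13,094.72; interest $196.42 → $13,291.14; payment $10,874.64; balance $2,416.50

$2,416.50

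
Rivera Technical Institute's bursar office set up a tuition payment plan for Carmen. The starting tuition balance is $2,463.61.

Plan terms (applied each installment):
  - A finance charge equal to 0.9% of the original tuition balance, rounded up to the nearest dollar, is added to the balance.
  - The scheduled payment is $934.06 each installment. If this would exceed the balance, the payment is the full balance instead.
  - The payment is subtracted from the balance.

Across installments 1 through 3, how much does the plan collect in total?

$2,532.61

Installment 1: opening $2,463.61; interest $23.00 → $2,486.61; payment $934.06; balance $1,552.55
Installment 2: opening $1,552.55; interest $23.00 → $1,575.55; payment $934.06; balance $641.49
Installment 3: opening $641.49; interest $23.00 → $664.49; payment $664.49; balance $0.00
Total paid: $2,532.61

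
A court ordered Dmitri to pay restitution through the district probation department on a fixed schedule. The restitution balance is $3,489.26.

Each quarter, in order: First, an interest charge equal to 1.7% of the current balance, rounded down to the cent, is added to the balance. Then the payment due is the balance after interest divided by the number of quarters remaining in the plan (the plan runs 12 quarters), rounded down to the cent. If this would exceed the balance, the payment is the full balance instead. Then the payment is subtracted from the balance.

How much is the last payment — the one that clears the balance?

$355.96

Quarter 1: opening $3,489.26; interest $59.31 → $3,548.57; payment $295.71; balance $3,252.86
Quarter 2: opening $3,252.86; interest $55.29 → $3,308.15; payment $300.74; balance $3,007.41
Quarter 3: opening $3,007.41; interest $51.12 → $3,058.53; payment $305.85; balance $2,752.68
Quarter 4: opening $2,752.68; interest $46.79 → $2,799.47; payment $311.05; balance $2,488.42
Quarter 5: opening $2,488.42; interest $42.30 → $2,530.72; payment $316.34; balance $2,214.38
Quarter 6: opening $2,214.38; interest $37.64 → $2,252.02; payment $321.71; balance $1,930.31
Quarter 7: opening $1,930.31; interest $32.81 → $1,963.12; payment $327.18; balance $1,635.94
Quarter 8: opening $1,635.94; interest $27.81 → $1,663.75; payment $332.75; balance $1,331.00
Quarter 9: opening $1,331.00; interest $22.62 → $1,353.62; payment $338.40; balance $1,015.22
Quarter 10: opening $1,015.22; interest $17.25 → $1,032.47; payment $344.15; balance $688.32
Quarter 11: opening $688.32; interest $11.70 → $700.02; payment $350.01; balance $350.01
Quarter 12: opening $350.01; interest $5.95 → $355.96; payment $355.96; balance $0.00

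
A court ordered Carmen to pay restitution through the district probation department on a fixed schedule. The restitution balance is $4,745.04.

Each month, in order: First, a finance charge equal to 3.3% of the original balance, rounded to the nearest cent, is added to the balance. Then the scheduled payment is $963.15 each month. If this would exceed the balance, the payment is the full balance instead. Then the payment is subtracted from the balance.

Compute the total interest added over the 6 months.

$939.54

Month 1: $4,745.04 +$156.59 interest = $4,901.63; pay $963.15 → $3,938.48
Month 2: $3,938.48 +$156.59 interest = $4,095.07; pay $963.15 → $3,131.92
Month 3: $3,131.92 +$156.59 interest = $3,288.51; pay $963.15 → $2,325.36
Month 4: $2,325.36 +$156.59 interest = $2,481.95; pay $963.15 → $1,518.80
Month 5: $1,518.80 +$156.59 interest = $1,675.39; pay $963.15 → $712.24
Month 6: $712.24 +$156.59 interest = $868.83; pay $868.83 → $0.00
Total interest: $156.59 + $156.59 + $156.59 + $156.59 + $156.59 + $156.59 = $939.54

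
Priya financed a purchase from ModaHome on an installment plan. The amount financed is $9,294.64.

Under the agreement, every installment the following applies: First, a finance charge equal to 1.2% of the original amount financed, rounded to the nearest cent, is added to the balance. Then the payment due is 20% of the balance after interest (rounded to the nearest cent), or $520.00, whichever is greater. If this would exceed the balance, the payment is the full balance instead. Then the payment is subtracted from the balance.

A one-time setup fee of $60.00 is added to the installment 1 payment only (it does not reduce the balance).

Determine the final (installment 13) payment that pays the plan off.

Installment 1: opening $9,294.64; interest $111.54 → $9,406.18; payment $1,881.24 (+ $60.00 fee); balance $7,524.94
Installment 2: opening $7,524.94; interest $111.54 → $7,636.48; payment $1,527.30; balance $6,109.18
Installment 3: opening $6,109.18; interest $111.54 → $6,220.72; payment $1,244.14; balance $4,976.58
Installment 4: opening $4,976.58; interest $111.54 → $5,088.12; payment $1,017.62; balance $4,070.50
Installment 5: opening $4,070.50; interest $111.54 → $4,182.04; payment $836.41; balance $3,345.63
Installment 6: opening $3,345.63; interest $111.54 → $3,457.17; payment $691.43; balance $2,765.74
Installment 7: opening $2,765.74; interest $111.54 → $2,877.28; payment $575.46; balance $2,301.82
Installment 8: opening $2,301.82; interest $111.54 → $2,413.36; payment $520.00; balance $1,893.36
Installment 9: opening $1,893.36; interest $111.54 → $2,004.90; payment $520.00; balance $1,484.90
Installment 10: opening $1,484.90; interest $111.54 → $1,596.44; payment $520.00; balance $1,076.44
Installment 11: opening $1,076.44; interest $111.54 → $1,187.98; payment $520.00; balance $667.98
Installment 12: opening $667.98; interest $111.54 → $779.52; payment $520.00; balance $259.52
Installment 13: opening $259.52; interest $111.54 → $371.06; payment $371.06; balance $0.00

$371.06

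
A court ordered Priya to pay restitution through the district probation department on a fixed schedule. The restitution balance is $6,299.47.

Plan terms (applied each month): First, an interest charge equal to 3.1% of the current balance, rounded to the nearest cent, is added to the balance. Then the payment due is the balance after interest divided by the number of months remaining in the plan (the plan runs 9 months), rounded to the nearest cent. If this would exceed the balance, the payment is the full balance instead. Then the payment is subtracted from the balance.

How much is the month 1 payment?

Month 1: opening $6,299.47; interest $195.28 → $6,494.75; payment $721.64; balance $5,773.11

$721.64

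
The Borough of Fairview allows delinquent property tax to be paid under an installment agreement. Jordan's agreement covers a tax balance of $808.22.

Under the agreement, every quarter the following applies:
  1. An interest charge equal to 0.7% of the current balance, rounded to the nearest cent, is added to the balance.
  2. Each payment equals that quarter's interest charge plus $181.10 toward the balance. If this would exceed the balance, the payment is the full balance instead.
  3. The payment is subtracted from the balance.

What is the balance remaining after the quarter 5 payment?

$0.00

Quarter 1: opening $808.22; interest $5.66 → $813.88; payment $186.76; balance $627.12
Quarter 2: opening $627.12; interest $4.39 → $631.51; payment $185.49; balance $446.02
Quarter 3: opening $446.02; interest $3.12 → $449.14; payment $184.22; balance $264.92
Quarter 4: opening $264.92; interest $1.85 → $266.77; payment $182.95; balance $83.82
Quarter 5: opening $83.82; interest $0.59 → $84.41; payment $84.41; balance $0.00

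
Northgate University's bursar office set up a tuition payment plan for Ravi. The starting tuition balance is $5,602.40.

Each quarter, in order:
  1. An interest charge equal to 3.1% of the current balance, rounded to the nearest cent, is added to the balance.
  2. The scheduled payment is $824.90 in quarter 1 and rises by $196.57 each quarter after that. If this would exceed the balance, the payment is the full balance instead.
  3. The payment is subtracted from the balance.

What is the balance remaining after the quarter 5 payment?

Quarter 1: opening $5,602.40; interest $173.67 → $5,776.07; payment $824.90; balance $4,951.17
Quarter 2: opening $4,951.17; interest $153.49 → $5,104.66; payment $1,021.47; balance $4,083.19
Quarter 3: opening $4,083.19; interest $126.58 → $4,209.77; payment $1,218.04; balance $2,991.73
Quarter 4: opening $2,991.73; interest $92.74 → $3,084.47; payment $1,414.61; balance $1,669.86
Quarter 5: opening $1,669.86; interest $51.77 → $1,721.63; payment $1,611.18; balance $110.45

$110.45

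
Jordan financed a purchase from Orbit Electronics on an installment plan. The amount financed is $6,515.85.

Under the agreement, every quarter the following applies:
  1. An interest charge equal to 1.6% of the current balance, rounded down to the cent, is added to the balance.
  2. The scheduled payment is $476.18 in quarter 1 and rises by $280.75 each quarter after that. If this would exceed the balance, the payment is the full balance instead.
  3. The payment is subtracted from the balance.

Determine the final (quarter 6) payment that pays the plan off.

$1,770.83

# | Opening | Interest | Payment | End bal
1 | $6,515.85 | $104.25 | $476.18 | $6,143.92
2 | $6,143.92 | $98.30 | $756.93 | $5,485.29
3 | $5,485.29 | $87.76 | $1,037.68 | $4,535.37
4 | $4,535.37 | $72.56 | $1,318.43 | $3,289.50
5 | $3,289.50 | $52.63 | $1,599.18 | $1,742.95
6 | $1,742.95 | $27.88 | $1,770.83 | $0.00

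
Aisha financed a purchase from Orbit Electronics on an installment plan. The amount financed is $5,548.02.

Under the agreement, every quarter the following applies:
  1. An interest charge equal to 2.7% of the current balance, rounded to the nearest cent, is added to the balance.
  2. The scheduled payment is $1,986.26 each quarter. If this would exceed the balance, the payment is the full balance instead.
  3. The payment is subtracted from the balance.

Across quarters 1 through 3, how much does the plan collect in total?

$5,847.32

Quarter 1: $5,548.02 +$149.80 interest = $5,697.82; pay $1,986.26 → $3,711.56
Quarter 2: $3,711.56 +$100.21 interest = $3,811.77; pay $1,986.26 → $1,825.51
Quarter 3: $1,825.51 +$49.29 interest = $1,874.80; pay $1,874.80 → $0.00
Total paid: $5,847.32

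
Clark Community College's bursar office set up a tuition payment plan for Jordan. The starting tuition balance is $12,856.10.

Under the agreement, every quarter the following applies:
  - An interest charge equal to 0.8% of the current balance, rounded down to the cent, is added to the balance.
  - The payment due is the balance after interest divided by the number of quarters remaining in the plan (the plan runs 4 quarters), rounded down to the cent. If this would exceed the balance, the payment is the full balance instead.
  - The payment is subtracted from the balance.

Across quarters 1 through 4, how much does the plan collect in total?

# | Opening | Interest | Payment | End bal
1 | $12,856.10 | $102.84 | $3,239.73 | $9,719.21
2 | $9,719.21 | $77.75 | $3,265.65 | $6,531.31
3 | $6,531.31 | $52.25 | $3,291.78 | $3,291.78
4 | $3,291.78 | $26.33 | $3,318.11 | $0.00
Total paid: $13,115.27

$13,115.27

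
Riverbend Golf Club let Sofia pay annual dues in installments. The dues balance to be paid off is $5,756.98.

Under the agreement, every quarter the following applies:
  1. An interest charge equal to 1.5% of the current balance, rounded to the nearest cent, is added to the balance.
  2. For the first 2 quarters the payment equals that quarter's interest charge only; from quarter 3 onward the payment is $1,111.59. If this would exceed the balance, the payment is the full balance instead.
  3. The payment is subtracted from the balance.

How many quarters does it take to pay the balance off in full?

8

Quarter 1: opening $5,756.98; interest $86.35 → $5,843.33; payment $86.35; balance $5,756.98
Quarter 2: opening $5,756.98; interest $86.35 → $5,843.33; payment $86.35; balance $5,756.98
Quarter 3: opening $5,756.98; interest $86.35 → $5,843.33; payment $1,111.59; balance $4,731.74
Quarter 4: opening $4,731.74; interest $70.98 → $4,802.72; payment $1,111.59; balance $3,691.13
Quarter 5: opening $3,691.13; interest $55.37 → $3,746.50; payment $1,111.59; balance $2,634.91
Quarter 6: opening $2,634.91; interest $39.52 → $2,674.43; payment $1,111.59; balance $1,562.84
Quarter 7: opening $1,562.84; interest $23.44 → $1,586.28; payment $1,111.59; balance $474.69
Quarter 8: opening $474.69; interest $7.12 → $481.81; payment $481.81; balance $0.00
Balance reaches $0.00 in quarter 8.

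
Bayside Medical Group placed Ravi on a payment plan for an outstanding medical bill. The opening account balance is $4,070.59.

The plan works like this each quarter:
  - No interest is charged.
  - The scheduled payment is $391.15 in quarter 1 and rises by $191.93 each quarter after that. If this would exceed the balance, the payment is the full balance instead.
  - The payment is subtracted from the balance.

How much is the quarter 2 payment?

# | Opening | Payment | End bal
1 | $4,070.59 | $391.15 | $3,679.44
2 | $3,679.44 | $583.08 | $3,096.36

$583.08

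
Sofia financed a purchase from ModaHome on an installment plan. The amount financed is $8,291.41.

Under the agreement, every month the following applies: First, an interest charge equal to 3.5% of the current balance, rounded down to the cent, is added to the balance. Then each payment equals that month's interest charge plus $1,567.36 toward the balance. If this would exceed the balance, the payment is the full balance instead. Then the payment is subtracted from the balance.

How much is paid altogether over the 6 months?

$9,209.71

Month 1: $8,291.41 +$290.19 interest = $8,581.60; pay $1,857.55 → $6,724.05
Month 2: $6,724.05 +$235.34 interest = $6,959.39; pay $1,802.70 → $5,156.69
Month 3: $5,156.69 +$180.48 interest = $5,337.17; pay $1,747.84 → $3,589.33
Month 4: $3,589.33 +$125.62 interest = $3,714.95; pay $1,692.98 → $2,021.97
Month 5: $2,021.97 +$70.76 interest = $2,092.73; pay $1,638.12 → $454.61
Month 6: $454.61 +$15.91 interest = $470.52; pay $470.52 → $0.00
Total paid: $9,209.71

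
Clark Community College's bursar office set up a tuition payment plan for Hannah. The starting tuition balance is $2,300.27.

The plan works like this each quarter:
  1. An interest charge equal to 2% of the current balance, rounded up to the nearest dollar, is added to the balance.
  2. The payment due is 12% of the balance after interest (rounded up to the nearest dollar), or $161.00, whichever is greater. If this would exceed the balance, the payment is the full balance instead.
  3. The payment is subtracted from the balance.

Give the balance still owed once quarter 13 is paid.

# | Opening | Interest | Payment | End bal
1 | $2,300.27 | $47.00 | $282.00 | $2,065.27
2 | $2,065.27 | $42.00 | $253.00 | $1,854.27
3 | $1,854.27 | $38.00 | $228.00 | $1,664.27
4 | $1,664.27 | $34.00 | $204.00 | $1,494.27
5 | $1,494.27 | $30.00 | $183.00 | $1,341.27
6 | $1,341.27 | $27.00 | $165.00 | $1,203.27
7 | $1,203.27 | $25.00 | $161.00 | $1,067.27
8 | $1,067.27 | $22.00 | $161.00 | $928.27
9 | $928.27 | $19.00 | $161.00 | $786.27
10 | $786.27 | $16.00 | $161.00 | $641.27
11 | $641.27 | $13.00 | $161.00 | $493.27
12 | $493.27 | $10.00 | $161.00 | $342.27
13 | $342.27 | $7.00 | $161.00 | $188.27

$188.27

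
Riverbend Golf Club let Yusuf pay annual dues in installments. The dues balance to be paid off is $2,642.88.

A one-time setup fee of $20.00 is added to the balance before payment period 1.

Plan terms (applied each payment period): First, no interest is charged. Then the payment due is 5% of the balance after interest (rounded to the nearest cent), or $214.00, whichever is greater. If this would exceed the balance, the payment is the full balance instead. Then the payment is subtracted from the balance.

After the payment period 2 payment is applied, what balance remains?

Payment period 1: $2,662.88 − $214.00 → $2,448.88
Payment period 2: $2,448.88 − $214.00 → $2,234.88

$2,234.88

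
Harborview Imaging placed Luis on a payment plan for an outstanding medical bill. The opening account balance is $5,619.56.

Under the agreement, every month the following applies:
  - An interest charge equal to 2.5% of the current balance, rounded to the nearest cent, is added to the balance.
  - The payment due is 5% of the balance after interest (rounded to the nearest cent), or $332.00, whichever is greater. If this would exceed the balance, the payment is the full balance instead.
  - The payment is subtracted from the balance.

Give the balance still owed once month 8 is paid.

$3,946.49

Month 1: $5,619.56 +$140.49 interest = $5,760.05; pay $332.00 → $5,428.05
Month 2: $5,428.05 +$135.70 interest = $5,563.75; pay $332.00 → $5,231.75
Month 3: $5,231.75 +$130.79 interest = $5,362.54; pay $332.00 → $5,030.54
Month 4: $5,030.54 +$125.76 interest = $5,156.30; pay $332.00 → $4,824.30
Month 5: $4,824.30 +$120.61 interest = $4,944.91; pay $332.00 → $4,612.91
Month 6: $4,612.91 +$115.32 interest = $4,728.23; pay $332.00 → $4,396.23
Month 7: $4,396.23 +$109.91 interest = $4,506.14; pay $332.00 → $4,174.14
Month 8: $4,174.14 +$104.35 interest = $4,278.49; pay $332.00 → $3,946.49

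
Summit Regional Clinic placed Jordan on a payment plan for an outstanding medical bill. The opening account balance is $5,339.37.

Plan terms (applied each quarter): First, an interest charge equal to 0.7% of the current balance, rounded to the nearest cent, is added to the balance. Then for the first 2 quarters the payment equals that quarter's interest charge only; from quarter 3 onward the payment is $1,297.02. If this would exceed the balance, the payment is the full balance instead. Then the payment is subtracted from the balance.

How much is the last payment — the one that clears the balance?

$249.38

# | Opening | Interest | Payment | End bal
1 | $5,339.37 | $37.38 | $37.38 | $5,339.37
2 | $5,339.37 | $37.38 | $37.38 | $5,339.37
3 | $5,339.37 | $37.38 | $1,297.02 | $4,079.73
4 | $4,079.73 | $28.56 | $1,297.02 | $2,811.27
5 | $2,811.27 | $19.68 | $1,297.02 | $1,533.93
6 | $1,533.93 | $10.74 | $1,297.02 | $247.65
7 | $247.65 | $1.73 | $249.38 | $0.00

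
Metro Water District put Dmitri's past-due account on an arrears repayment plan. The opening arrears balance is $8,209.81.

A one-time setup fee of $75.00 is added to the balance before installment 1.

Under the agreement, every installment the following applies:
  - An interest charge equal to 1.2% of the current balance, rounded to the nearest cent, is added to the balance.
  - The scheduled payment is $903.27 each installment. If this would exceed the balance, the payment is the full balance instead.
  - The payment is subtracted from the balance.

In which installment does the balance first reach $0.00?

Installment 1: $8,284.81 +$99.42 interest = $8,384.23; pay $903.27 → $7,480.96
Installment 2: $7,480.96 +$89.77 interest = $7,570.73; pay $903.27 → $6,667.46
Installment 3: $6,667.46 +$80.01 interest = $6,747.47; pay $903.27 → $5,844.20
Installment 4: $5,844.20 +$70.13 interest = $5,914.33; pay $903.27 → $5,011.06
Installment 5: $5,011.06 +$60.13 interest = $5,071.19; pay $903.27 → $4,167.92
Installment 6: $4,167.92 +$50.02 interest = $4,217.94; pay $903.27 → $3,314.67
Installment 7: $3,314.67 +$39.78 interest = $3,354.45; pay $903.27 → $2,451.18
Installment 8: $2,451.18 +$29.41 interest = $2,480.59; pay $903.27 → $1,577.32
Installment 9: $1,577.32 +$18.93 interest = $1,596.25; pay $903.27 → $692.98
Installment 10: $692.98 +$8.32 interest = $701.30; pay $701.30 → $0.00
Balance reaches $0.00 in installment 10.

10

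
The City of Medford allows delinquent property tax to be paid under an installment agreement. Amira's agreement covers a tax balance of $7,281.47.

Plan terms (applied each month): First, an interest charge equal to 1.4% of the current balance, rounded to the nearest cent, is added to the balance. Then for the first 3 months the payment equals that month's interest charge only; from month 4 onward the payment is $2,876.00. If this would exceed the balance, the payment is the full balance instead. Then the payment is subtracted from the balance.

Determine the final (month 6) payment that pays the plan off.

$1,718.23

# | Opening | Interest | Payment | End bal
1 | $7,281.47 | $101.94 | $101.94 | $7,281.47
2 | $7,281.47 | $101.94 | $101.94 | $7,281.47
3 | $7,281.47 | $101.94 | $101.94 | $7,281.47
4 | $7,281.47 | $101.94 | $2,876.00 | $4,507.41
5 | $4,507.41 | $63.10 | $2,876.00 | $1,694.51
6 | $1,694.51 | $23.72 | $1,718.23 | $0.00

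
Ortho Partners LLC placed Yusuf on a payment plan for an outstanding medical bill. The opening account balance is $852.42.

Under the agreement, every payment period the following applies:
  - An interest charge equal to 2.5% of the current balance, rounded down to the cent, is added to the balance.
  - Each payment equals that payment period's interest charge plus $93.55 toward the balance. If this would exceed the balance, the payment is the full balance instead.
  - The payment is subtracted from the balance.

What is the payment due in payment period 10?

$10.73

Payment period 1: opening $852.42; interest $21.31 → $873.73; payment $114.86; balance $758.87
Payment period 2: opening $758.87; interest $18.97 → $777.84; payment $112.52; balance $665.32
Payment period 3: opening $665.32; interest $16.63 → $681.95; payment $110.18; balance $571.77
Payment period 4: opening $571.77; interest $14.29 → $586.06; payment $107.84; balance $478.22
Payment period 5: opening $478.22; interest $11.95 → $490.17; payment $105.50; balance $384.67
Payment period 6: opening $384.67; interest $9.61 → $394.28; payment $103.16; balance $291.12
Payment period 7: opening $291.12; interest $7.27 → $298.39; payment $100.82; balance $197.57
Payment period 8: opening $197.57; interest $4.93 → $202.50; payment $98.48; balance $104.02
Payment period 9: opening $104.02; interest $2.60 → $106.62; payment $96.15; balance $10.47
Payment period 10: opening $10.47; interest $0.26 → $10.73; payment $10.73; balance $0.00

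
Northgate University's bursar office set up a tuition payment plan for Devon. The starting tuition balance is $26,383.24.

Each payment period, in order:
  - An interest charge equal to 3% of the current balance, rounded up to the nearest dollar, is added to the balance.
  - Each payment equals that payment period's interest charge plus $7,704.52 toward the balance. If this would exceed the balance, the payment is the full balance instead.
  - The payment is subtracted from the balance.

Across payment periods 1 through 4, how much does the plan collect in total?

$28,165.24

Payment period 1: $26,383.24 +$792.00 interest = $27,175.24; pay $8,496.52 → $18,678.72
Payment period 2: $18,678.72 +$561.00 interest = $19,239.72; pay $8,265.52 → $10,974.20
Payment period 3: $10,974.20 +$330.00 interest = $11,304.20; pay $8,034.52 → $3,269.68
Payment period 4: $3,269.68 +$99.00 interest = $3,368.68; pay $3,368.68 → $0.00
Total paid: $28,165.24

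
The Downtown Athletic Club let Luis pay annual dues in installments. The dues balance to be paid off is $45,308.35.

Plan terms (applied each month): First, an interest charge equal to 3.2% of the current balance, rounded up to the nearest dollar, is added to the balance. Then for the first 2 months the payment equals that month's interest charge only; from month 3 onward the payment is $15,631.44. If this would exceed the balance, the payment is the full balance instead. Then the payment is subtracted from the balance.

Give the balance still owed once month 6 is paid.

$0.00

# | Opening | Interest | Payment | End bal
1 | $45,308.35 | $1,450.00 | $1,450.00 | $45,308.35
2 | $45,308.35 | $1,450.00 | $1,450.00 | $45,308.35
3 | $45,308.35 | $1,450.00 | $15,631.44 | $31,126.91
4 | $31,126.91 | $997.00 | $15,631.44 | $16,492.47
5 | $16,492.47 | $528.00 | $15,631.44 | $1,389.03
6 | $1,389.03 | $45.00 | $1,434.03 | $0.00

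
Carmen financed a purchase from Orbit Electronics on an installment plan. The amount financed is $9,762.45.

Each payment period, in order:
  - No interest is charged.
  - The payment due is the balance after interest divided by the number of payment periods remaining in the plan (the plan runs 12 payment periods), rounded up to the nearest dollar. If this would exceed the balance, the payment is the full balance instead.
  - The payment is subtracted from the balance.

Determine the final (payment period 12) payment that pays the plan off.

$812.45

Payment period 1: opening $9,762.45; payment $814.00; balance $8,948.45
Payment period 2: opening $8,948.45; payment $814.00; balance $8,134.45
Payment period 3: opening $8,134.45; payment $814.00; balance $7,320.45
Payment period 4: opening $7,320.45; payment $814.00; balance $6,506.45
Payment period 5: opening $6,506.45; payment $814.00; balance $5,692.45
Payment period 6: opening $5,692.45; payment $814.00; balance $4,878.45
Payment period 7: opening $4,878.45; payment $814.00; balance $4,064.45
Payment period 8: opening $4,064.45; payment $813.00; balance $3,251.45
Payment period 9: opening $3,251.45; payment $813.00; balance $2,438.45
Payment period 10: opening $2,438.45; payment $813.00; balance $1,625.45
Payment period 11: opening $1,625.45; payment $813.00; balance $812.45
Payment period 12: opening $812.45; payment $812.45; balance $0.00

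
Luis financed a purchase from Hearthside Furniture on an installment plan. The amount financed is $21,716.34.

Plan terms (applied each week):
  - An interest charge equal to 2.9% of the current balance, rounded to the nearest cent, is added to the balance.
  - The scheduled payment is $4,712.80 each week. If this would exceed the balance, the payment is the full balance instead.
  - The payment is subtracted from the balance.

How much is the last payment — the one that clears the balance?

# | Opening | Interest | Payment | End bal
1 | $21,716.34 | $629.77 | $4,712.80 | $17,633.31
2 | $17,633.31 | $511.37 | $4,712.80 | $13,431.88
3 | $13,431.88 | $389.52 | $4,712.80 | $9,108.60
4 | $9,108.60 | $264.15 | $4,712.80 | $4,659.95
5 | $4,659.95 | $135.14 | $4,712.80 | $82.29
6 | $82.29 | $2.39 | $84.68 | $0.00

$84.68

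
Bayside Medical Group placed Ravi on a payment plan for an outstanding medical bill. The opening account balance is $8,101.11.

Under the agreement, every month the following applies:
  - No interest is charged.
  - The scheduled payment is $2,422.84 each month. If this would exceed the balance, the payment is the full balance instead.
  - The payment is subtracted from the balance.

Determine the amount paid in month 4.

Month 1: opening $8,101.11; payment $2,422.84; balance $5,678.27
Month 2: opening $5,678.27; payment $2,422.84; balance $3,255.43
Month 3: opening $3,255.43; payment $2,422.84; balance $832.59
Month 4: opening $832.59; payment $832.59; balance $0.00

$832.59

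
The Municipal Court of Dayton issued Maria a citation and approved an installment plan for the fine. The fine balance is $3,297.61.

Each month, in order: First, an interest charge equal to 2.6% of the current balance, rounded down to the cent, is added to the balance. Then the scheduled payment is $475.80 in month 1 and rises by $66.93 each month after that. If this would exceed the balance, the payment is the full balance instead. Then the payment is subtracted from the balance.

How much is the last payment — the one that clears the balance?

$570.71

Month 1: opening $3,297.61; interest $85.73 → $3,383.34; payment $475.80; balance $2,907.54
Month 2: opening $2,907.54; interest $75.59 → $2,983.13; payment $542.73; balance $2,440.40
Month 3: opening $2,440.40; interest $63.45 → $2,503.85; payment $609.66; balance $1,894.19
Month 4: opening $1,894.19; interest $49.24 → $1,943.43; payment $676.59; balance $1,266.84
Month 5: opening $1,266.84; interest $32.93 → $1,299.77; payment $743.52; balance $556.25
Month 6: opening $556.25; interest $14.46 → $570.71; payment $570.71; balance $0.00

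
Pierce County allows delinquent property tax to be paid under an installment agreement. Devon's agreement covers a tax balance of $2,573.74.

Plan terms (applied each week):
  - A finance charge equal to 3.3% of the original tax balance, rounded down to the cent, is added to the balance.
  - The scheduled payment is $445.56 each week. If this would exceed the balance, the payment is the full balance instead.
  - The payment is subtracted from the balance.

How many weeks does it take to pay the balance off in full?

8

Week 1: opening $2,573.74; interest $84.93 → $2,658.67; payment $445.56; balance $2,213.11
Week 2: opening $2,213.11; interest $84.93 → $2,298.04; payment $445.56; balance $1,852.48
Week 3: opening $1,852.48; interest $84.93 → $1,937.41; payment $445.56; balance $1,491.85
Week 4: opening $1,491.85; interest $84.93 → $1,576.78; payment $445.56; balance $1,131.22
Week 5: opening $1,131.22; interest $84.93 → $1,216.15; payment $445.56; balance $770.59
Week 6: opening $770.59; interest $84.93 → $855.52; payment $445.56; balance $409.96
Week 7: opening $409.96; interest $84.93 → $494.89; payment $445.56; balance $49.33
Week 8: opening $49.33; interest $84.93 → $134.26; payment $134.26; balance $0.00
Balance reaches $0.00 in week 8.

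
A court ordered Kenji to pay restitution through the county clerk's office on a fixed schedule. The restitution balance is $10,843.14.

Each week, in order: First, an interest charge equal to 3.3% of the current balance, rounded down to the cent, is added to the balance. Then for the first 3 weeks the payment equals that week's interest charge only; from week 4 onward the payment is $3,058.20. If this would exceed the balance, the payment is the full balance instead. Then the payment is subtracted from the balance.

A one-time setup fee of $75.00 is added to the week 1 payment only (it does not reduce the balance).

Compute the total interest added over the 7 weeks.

$1,958.20

Week 1: opening $10,843.14; interest $357.82 → $11,200.96; payment $357.82 (+ $75.00 fee); balance $10,843.14
Week 2: opening $10,843.14; interest $357.82 → $11,200.96; payment $357.82; balance $10,843.14
Week 3: opening $10,843.14; interest $357.82 → $11,200.96; payment $357.82; balance $10,843.14
Week 4: opening $10,843.14; interest $357.82 → $11,200.96; payment $3,058.20; balance $8,142.76
Week 5: opening $8,142.76; interest $268.71 → $8,411.47; payment $3,058.20; balance $5,353.27
Week 6: opening $5,353.27; interest $176.65 → $5,529.92; payment $3,058.20; balance $2,471.72
Week 7: opening $2,471.72; interest $81.56 → $2,553.28; payment $2,553.28; balance $0.00
Total interest: $357.82 + $357.82 + $357.82 + $357.82 + $268.71 + $176.65 + $81.56 = $1,958.20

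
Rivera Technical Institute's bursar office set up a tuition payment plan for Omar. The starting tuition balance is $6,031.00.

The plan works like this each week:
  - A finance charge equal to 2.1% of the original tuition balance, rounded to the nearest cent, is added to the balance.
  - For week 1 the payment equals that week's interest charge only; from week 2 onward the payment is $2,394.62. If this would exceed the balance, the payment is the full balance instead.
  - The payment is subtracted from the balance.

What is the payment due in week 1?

$126.65

Week 1: $6,031.00 +$126.65 interest = $6,157.65; pay $126.65 → $6,031.00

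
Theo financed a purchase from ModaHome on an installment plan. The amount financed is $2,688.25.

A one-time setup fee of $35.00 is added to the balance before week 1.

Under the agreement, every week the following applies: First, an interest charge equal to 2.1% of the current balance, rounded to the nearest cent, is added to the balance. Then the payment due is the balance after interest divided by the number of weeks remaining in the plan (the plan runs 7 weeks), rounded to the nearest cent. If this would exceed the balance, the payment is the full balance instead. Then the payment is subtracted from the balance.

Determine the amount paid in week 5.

$431.63

# | Opening | Interest | Payment | End bal
1 | $2,723.25 | $57.19 | $397.21 | $2,383.23
2 | $2,383.23 | $50.05 | $405.55 | $2,027.73
3 | $2,027.73 | $42.58 | $414.06 | $1,656.25
4 | $1,656.25 | $34.78 | $422.76 | $1,268.27
5 | $1,268.27 | $26.63 | $431.63 | $863.27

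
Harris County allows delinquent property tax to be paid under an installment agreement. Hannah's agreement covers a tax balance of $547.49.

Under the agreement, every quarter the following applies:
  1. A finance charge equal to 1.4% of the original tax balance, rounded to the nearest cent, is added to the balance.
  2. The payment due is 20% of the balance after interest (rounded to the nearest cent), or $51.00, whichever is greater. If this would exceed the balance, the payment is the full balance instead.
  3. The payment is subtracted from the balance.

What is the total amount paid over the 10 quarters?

Quarter 1: $547.49 +$7.66 interest = $555.15; pay $111.03 → $444.12
Quarter 2: $444.12 +$7.66 interest = $451.78; pay $90.36 → $361.42
Quarter 3: $361.42 +$7.66 interest = $369.08; pay $73.82 → $295.26
Quarter 4: $295.26 +$7.66 interest = $302.92; pay $60.58 → $242.34
Quarter 5: $242.34 +$7.66 interest = $250.00; pay $51.00 → $199.00
Quarter 6: $199.00 +$7.66 interest = $206.66; pay $51.00 → $155.66
Quarter 7: $155.66 +$7.66 interest = $163.32; pay $51.00 → $112.32
Quarter 8: $112.32 +$7.66 interest = $119.98; pay $51.00 → $68.98
Quarter 9: $68.98 +$7.66 interest = $76.64; pay $51.00 → $25.64
Quarter 10: $25.64 +$7.66 interest = $33.30; pay $33.30 → $0.00
Total paid: $624.09

$624.09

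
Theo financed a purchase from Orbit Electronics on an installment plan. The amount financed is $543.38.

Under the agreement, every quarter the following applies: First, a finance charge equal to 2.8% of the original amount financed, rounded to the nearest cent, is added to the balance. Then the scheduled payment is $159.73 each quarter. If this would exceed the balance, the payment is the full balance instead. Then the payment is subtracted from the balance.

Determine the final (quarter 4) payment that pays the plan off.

# | Opening | Interest | Payment | End bal
1 | $543.38 | $15.21 | $159.73 | $398.86
2 | $398.86 | $15.21 | $159.73 | $254.34
3 | $254.34 | $15.21 | $159.73 | $109.82
4 | $109.82 | $15.21 | $125.03 | $0.00

$125.03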